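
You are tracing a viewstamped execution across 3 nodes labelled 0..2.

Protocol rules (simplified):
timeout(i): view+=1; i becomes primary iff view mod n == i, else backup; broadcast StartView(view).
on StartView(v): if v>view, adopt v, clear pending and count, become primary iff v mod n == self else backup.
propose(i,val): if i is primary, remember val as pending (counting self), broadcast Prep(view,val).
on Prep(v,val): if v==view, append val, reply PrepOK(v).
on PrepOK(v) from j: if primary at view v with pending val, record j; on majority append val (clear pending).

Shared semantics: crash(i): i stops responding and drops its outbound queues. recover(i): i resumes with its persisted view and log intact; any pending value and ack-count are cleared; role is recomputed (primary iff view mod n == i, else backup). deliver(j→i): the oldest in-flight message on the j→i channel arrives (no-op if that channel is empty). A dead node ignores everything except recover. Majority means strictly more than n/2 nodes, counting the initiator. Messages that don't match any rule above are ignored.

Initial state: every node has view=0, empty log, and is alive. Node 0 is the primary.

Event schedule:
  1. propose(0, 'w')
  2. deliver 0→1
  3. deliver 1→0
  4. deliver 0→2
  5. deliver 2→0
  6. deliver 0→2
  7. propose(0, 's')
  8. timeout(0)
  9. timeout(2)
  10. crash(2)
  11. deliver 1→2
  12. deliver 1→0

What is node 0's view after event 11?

after 1 — propose(0,'w'): ·
after 2 — deliver 0→1: n1:back/v0/[w]
after 3 — deliver 1→0: n0:prim/v0/[w]
after 4 — deliver 0→2: n2:back/v0/[w]
after 5 — deliver 2→0: ·
after 6 — deliver 0→2: ·
after 7 — propose(0,'s'): ·
after 8 — timeout(0): n0:back/v1/[w]
after 9 — timeout(2): n2:back/v1/[w]
after 10 — crash(2): n2:✗back/v1/[w]
after 11 — deliver 1→2: ·

1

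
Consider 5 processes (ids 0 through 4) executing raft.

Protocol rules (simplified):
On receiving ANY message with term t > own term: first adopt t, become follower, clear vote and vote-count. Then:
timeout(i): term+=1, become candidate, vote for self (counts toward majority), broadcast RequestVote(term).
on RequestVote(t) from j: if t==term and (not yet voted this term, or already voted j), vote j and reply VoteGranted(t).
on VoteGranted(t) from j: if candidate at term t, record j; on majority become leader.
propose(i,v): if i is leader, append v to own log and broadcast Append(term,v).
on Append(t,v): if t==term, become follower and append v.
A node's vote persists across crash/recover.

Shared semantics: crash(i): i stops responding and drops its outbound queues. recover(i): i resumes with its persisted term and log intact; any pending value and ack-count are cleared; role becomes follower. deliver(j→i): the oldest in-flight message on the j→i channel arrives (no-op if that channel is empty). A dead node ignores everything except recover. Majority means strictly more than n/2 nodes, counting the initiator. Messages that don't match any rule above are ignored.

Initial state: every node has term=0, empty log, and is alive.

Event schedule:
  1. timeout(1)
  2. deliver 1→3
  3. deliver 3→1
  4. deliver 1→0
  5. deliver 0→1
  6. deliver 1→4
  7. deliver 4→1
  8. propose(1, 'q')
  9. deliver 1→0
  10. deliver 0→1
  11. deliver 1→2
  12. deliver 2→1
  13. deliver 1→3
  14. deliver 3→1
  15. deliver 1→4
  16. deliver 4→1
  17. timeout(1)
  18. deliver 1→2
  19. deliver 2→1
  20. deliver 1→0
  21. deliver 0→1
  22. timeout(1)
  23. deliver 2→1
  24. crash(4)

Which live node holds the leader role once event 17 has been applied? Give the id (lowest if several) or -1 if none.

-1

1. timeout(1):  <1:cand t1 ->
2. deliver 1→3:  <3:foll t1 ->
3. deliver 3→1:  nop
4. deliver 1→0:  <0:foll t1 ->
5. deliver 0→1:  <1:lead t1 ->
6. deliver 1→4:  <4:foll t1 ->
7. deliver 4→1:  nop
8. propose(1,'q'):  <1:lead t1 q>
9. deliver 1→0:  <0:foll t1 q>
10. deliver 0→1:  nop
11. deliver 1→2:  <2:foll t1 ->
12. deliver 2→1:  nop
13. deliver 1→3:  <3:foll t1 q>
14. deliver 3→1:  nop
15. deliver 1→4:  <4:foll t1 q>
16. deliver 4→1:  nop
17. timeout(1):  <1:cand t2 q>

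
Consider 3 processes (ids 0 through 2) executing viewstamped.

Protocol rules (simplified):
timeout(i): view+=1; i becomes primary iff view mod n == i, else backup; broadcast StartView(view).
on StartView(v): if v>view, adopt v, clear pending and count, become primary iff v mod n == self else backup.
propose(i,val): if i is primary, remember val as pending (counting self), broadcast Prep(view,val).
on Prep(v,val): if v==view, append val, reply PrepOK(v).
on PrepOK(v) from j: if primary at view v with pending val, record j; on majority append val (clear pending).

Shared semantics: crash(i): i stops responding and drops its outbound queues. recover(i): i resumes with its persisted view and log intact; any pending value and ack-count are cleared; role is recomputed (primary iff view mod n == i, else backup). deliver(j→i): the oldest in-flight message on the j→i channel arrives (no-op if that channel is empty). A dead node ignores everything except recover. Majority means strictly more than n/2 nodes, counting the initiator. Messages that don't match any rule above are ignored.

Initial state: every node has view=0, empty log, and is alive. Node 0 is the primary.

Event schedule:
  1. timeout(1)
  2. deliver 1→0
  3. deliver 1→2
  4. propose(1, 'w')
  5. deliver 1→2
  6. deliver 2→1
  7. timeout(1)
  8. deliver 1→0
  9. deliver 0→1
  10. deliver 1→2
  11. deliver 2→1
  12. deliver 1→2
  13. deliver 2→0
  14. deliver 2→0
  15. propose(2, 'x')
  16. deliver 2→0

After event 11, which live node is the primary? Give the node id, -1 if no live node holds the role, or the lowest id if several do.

after 1 — timeout(1): n1:prim/v1/[-]
after 2 — deliver 1→0: n0:back/v1/[-]
after 3 — deliver 1→2: n2:back/v1/[-]
after 4 — propose(1,'w'): ·
after 5 — deliver 1→2: n2:back/v1/[w]
after 6 — deliver 2→1: n1:prim/v1/[w]
after 7 — timeout(1): n1:back/v2/[w]
after 8 — deliver 1→0: n0:back/v1/[w]
after 9 — deliver 0→1: ·
after 10 — deliver 1→2: n2:prim/v2/[w]
after 11 — deliver 2→1: ·

2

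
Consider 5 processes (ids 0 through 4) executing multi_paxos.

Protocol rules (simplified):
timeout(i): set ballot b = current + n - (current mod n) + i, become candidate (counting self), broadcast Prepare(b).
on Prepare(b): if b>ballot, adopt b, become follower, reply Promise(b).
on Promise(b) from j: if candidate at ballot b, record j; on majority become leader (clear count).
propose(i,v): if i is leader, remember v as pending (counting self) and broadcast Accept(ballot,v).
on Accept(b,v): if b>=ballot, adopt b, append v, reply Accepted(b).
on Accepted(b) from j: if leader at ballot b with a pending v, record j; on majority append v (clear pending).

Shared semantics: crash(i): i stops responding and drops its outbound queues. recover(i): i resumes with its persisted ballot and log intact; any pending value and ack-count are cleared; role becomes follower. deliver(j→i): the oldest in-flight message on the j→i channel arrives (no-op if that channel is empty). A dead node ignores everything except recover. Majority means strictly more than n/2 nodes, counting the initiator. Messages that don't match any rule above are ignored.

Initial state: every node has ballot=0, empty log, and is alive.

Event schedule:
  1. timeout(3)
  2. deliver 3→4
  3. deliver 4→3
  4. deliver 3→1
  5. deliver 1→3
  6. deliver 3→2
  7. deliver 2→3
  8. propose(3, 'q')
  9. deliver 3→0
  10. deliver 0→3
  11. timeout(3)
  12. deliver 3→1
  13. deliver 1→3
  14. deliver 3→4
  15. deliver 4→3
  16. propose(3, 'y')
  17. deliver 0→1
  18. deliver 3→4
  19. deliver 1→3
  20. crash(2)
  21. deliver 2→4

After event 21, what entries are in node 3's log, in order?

e1 timeout(3): 3[cand,b=8,-]
e2 deliver 3→4: 4[foll,b=8,-]
e3 deliver 4→3: ·
e4 deliver 3→1: 1[foll,b=8,-]
e5 deliver 1→3: 3[lead,b=8,-]
e6 deliver 3→2: 2[foll,b=8,-]
e7 deliver 2→3: ·
e8 propose(3,'q'): ·
e9 deliver 3→0: 0[foll,b=8,-]
e10 deliver 0→3: ·
e11 timeout(3): 3[cand,b=13,-]
e12 deliver 3→1: 1[foll,b=8,q]
e13 deliver 1→3: ·
e14 deliver 3→4: 4[foll,b=8,q]
e15 deliver 4→3: ·
e16 propose(3,'y'): ·
e17 deliver 0→1: ·
e18 deliver 3→4: 4[foll,b=13,q]
e19 deliver 1→3: ·
e20 crash(2): 2[✗foll,b=8,-]
e21 deliver 2→4: ·

empty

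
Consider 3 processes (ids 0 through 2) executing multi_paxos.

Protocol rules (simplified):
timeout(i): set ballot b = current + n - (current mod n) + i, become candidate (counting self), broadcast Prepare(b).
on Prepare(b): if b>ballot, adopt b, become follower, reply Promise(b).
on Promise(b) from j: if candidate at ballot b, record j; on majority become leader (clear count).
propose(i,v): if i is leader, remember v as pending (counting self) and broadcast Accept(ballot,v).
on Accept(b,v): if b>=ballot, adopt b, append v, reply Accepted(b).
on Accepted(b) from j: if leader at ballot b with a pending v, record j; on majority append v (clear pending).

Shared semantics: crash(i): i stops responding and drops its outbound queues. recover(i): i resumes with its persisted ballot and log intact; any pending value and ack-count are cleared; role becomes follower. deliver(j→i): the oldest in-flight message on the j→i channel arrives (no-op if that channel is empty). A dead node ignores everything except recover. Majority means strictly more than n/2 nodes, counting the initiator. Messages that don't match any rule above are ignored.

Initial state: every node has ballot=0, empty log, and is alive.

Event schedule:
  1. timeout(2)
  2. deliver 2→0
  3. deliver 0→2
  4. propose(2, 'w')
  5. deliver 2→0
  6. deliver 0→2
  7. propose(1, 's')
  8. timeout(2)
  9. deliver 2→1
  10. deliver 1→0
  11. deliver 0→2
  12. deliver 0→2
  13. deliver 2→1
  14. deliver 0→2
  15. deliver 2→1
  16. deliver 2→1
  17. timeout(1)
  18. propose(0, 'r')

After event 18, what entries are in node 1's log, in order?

e1 timeout(2): 2[cand,b=5,-]
e2 deliver 2→0: 0[foll,b=5,-]
e3 deliver 0→2: 2[lead,b=5,-]
e4 propose(2,'w'): ·
e5 deliver 2→0: 0[foll,b=5,w]
e6 deliver 0→2: 2[lead,b=5,w]
e7 propose(1,'s'): ·
e8 timeout(2): 2[cand,b=8,w]
e9 deliver 2→1: 1[foll,b=5,-]
e10 deliver 1→0: ·
e11 deliver 0→2: ·
e12 deliver 0→2: ·
e13 deliver 2→1: 1[foll,b=5,w]
e14 deliver 0→2: ·
e15 deliver 2→1: 1[foll,b=8,w]
e16 deliver 2→1: ·
e17 timeout(1): 1[cand,b=10,w]
e18 propose(0,'r'): ·

w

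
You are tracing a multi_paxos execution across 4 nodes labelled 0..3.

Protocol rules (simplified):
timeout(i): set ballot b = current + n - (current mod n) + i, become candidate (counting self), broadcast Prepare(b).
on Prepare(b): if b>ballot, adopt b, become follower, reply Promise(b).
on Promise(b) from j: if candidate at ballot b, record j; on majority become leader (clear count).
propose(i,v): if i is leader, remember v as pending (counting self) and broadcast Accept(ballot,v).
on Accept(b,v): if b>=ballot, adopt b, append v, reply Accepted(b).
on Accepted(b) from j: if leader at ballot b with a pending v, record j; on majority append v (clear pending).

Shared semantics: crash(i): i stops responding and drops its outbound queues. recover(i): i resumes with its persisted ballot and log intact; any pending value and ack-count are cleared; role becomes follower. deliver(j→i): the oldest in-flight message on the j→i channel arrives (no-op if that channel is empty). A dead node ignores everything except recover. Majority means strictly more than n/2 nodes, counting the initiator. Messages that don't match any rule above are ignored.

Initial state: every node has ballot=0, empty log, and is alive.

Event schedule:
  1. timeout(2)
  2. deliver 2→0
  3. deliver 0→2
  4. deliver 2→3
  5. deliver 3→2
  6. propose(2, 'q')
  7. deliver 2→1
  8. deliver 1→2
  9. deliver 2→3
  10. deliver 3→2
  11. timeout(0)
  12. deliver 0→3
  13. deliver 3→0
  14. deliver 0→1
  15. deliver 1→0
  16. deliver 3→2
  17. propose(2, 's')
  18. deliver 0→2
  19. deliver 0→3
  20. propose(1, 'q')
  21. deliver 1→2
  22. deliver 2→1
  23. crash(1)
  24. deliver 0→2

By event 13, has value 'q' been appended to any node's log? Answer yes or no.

yes

[1] timeout(2) → N2(cand b6 [-])
[2] deliver 2→0 → N0(foll b6 [-])
[3] deliver 0→2 → ∅
[4] deliver 2→3 → N3(foll b6 [-])
[5] deliver 3→2 → N2(lead b6 [-])
[6] propose(2,'q') → ∅
[7] deliver 2→1 → N1(foll b6 [-])
[8] deliver 1→2 → ∅
[9] deliver 2→3 → N3(foll b6 [q])
[10] deliver 3→2 → ∅
[11] timeout(0) → N0(cand b8 [-])
[12] deliver 0→3 → N3(foll b8 [q])
[13] deliver 3→0 → ∅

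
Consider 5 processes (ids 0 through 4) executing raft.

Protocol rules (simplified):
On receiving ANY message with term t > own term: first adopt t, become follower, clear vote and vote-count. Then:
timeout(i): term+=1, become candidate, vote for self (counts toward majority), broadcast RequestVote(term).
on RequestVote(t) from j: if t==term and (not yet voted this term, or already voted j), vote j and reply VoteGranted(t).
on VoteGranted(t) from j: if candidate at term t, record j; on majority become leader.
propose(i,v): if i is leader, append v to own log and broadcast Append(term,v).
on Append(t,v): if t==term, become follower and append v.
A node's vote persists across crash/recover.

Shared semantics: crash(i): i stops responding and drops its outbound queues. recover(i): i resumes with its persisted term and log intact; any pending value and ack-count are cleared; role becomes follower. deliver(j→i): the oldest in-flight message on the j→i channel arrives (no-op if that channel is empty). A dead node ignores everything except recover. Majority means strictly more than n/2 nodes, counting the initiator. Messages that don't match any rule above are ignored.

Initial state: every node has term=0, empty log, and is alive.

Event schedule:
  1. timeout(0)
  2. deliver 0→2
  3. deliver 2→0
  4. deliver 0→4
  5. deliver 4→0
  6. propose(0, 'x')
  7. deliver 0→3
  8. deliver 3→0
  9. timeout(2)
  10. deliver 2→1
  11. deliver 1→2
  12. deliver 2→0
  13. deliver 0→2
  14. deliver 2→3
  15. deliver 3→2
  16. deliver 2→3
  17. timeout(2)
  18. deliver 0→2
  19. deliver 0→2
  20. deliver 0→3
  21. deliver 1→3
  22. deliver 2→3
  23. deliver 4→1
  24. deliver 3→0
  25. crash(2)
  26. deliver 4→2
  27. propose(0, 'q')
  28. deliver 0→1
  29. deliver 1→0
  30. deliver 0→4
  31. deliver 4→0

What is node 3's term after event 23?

3

step 1 timeout(0): 0={cand,t=1,log=-}
step 2 deliver 0→2: 2={foll,t=1,log=-}
step 3 deliver 2→0: —
step 4 deliver 0→4: 4={foll,t=1,log=-}
step 5 deliver 4→0: 0={lead,t=1,log=-}
step 6 propose(0,'x'): 0={lead,t=1,log=x}
step 7 deliver 0→3: 3={foll,t=1,log=-}
step 8 deliver 3→0: —
step 9 timeout(2): 2={cand,t=2,log=-}
step 10 deliver 2→1: 1={foll,t=2,log=-}
step 11 deliver 1→2: —
step 12 deliver 2→0: 0={foll,t=2,log=x}
step 13 deliver 0→2: —
step 14 deliver 2→3: 3={foll,t=2,log=-}
step 15 deliver 3→2: 2={lead,t=2,log=-}
step 16 deliver 2→3: —
step 17 timeout(2): 2={cand,t=3,log=-}
step 18 deliver 0→2: —
step 19 deliver 0→2: —
step 20 deliver 0→3: —
step 21 deliver 1→3: —
step 22 deliver 2→3: 3={foll,t=3,log=-}
step 23 deliver 4→1: —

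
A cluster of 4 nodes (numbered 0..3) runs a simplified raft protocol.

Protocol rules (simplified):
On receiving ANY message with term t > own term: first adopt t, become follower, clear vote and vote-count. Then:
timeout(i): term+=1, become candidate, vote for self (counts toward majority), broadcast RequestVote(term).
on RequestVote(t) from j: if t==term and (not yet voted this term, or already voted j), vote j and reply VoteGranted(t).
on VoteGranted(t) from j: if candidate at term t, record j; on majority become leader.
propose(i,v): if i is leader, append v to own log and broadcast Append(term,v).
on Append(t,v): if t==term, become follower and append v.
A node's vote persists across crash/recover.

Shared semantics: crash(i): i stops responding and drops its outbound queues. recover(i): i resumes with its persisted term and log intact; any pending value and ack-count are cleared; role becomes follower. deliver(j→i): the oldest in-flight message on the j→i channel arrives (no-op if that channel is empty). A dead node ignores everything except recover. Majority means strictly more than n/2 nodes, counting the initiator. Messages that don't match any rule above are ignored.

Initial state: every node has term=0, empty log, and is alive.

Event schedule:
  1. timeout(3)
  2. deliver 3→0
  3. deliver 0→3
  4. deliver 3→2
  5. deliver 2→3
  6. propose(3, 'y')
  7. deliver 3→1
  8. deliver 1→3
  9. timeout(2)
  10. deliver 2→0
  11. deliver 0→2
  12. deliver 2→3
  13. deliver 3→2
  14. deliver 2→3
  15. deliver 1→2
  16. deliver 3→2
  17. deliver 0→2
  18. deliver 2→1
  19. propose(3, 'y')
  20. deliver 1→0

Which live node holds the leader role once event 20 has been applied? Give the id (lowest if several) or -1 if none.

[1] timeout(3) → N3(cand t1 [-])
[2] deliver 3→0 → N0(foll t1 [-])
[3] deliver 0→3 → ∅
[4] deliver 3→2 → N2(foll t1 [-])
[5] deliver 2→3 → N3(lead t1 [-])
[6] propose(3,'y') → N3(lead t1 [y])
[7] deliver 3→1 → N1(foll t1 [-])
[8] deliver 1→3 → ∅
[9] timeout(2) → N2(cand t2 [-])
[10] deliver 2→0 → N0(foll t2 [-])
[11] deliver 0→2 → ∅
[12] deliver 2→3 → N3(foll t2 [y])
[13] deliver 3→2 → ∅
[14] deliver 2→3 → ∅
[15] deliver 1→2 → ∅
[16] deliver 3→2 → N2(lead t2 [-])
[17] deliver 0→2 → ∅
[18] deliver 2→1 → N1(foll t2 [-])
[19] propose(3,'y') → ∅
[20] deliver 1→0 → ∅

2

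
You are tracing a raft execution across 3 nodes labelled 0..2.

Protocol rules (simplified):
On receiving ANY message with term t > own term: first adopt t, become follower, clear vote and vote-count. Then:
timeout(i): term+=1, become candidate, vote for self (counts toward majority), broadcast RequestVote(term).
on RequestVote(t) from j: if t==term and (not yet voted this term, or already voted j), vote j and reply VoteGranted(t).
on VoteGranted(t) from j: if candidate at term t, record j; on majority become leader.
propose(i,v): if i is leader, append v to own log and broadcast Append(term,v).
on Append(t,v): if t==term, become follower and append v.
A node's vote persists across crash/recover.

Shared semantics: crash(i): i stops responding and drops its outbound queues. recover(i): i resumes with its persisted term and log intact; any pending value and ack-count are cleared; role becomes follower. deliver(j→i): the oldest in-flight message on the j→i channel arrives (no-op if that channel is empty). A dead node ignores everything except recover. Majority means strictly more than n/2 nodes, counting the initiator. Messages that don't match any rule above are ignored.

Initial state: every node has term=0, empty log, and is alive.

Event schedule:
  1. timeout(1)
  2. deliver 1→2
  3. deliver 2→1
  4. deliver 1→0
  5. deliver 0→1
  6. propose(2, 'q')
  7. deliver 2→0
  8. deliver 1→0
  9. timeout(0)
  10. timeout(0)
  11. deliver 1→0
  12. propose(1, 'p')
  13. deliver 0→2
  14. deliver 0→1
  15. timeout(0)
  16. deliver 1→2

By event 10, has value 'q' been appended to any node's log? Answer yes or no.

no

1. timeout(1):  <1:cand t1 ->
2. deliver 1→2:  <2:foll t1 ->
3. deliver 2→1:  <1:lead t1 ->
4. deliver 1→0:  <0:foll t1 ->
5. deliver 0→1:  nop
6. propose(2,'q'):  nop
7. deliver 2→0:  nop
8. deliver 1→0:  nop
9. timeout(0):  <0:cand t2 ->
10. timeout(0):  <0:cand t3 ->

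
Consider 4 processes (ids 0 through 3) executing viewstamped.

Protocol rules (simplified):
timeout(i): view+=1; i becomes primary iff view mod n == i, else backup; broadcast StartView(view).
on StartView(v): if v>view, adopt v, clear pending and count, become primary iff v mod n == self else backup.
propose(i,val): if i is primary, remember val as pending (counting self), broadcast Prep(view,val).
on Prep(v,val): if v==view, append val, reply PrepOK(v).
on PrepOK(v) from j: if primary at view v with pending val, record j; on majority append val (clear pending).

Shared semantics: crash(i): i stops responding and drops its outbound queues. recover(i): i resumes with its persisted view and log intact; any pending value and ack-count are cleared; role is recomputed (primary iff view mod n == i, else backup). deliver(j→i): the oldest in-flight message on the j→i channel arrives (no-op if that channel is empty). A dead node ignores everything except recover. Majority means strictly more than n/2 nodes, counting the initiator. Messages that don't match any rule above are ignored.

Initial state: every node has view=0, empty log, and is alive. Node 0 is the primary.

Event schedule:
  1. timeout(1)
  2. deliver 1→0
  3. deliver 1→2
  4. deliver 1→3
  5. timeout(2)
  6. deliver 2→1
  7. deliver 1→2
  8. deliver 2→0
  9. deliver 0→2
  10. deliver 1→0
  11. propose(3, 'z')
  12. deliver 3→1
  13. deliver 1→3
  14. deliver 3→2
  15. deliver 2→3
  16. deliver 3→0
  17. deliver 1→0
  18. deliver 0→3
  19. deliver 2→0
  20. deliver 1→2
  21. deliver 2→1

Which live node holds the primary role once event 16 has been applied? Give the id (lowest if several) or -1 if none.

2

[1] timeout(1) → N1(prim v1 [-])
[2] deliver 1→0 → N0(back v1 [-])
[3] deliver 1→2 → N2(back v1 [-])
[4] deliver 1→3 → N3(back v1 [-])
[5] timeout(2) → N2(prim v2 [-])
[6] deliver 2→1 → N1(back v2 [-])
[7] deliver 1→2 → ∅
[8] deliver 2→0 → N0(back v2 [-])
[9] deliver 0→2 → ∅
[10] deliver 1→0 → ∅
[11] propose(3,'z') → ∅
[12] deliver 3→1 → ∅
[13] deliver 1→3 → ∅
[14] deliver 3→2 → ∅
[15] deliver 2→3 → N3(back v2 [-])
[16] deliver 3→0 → ∅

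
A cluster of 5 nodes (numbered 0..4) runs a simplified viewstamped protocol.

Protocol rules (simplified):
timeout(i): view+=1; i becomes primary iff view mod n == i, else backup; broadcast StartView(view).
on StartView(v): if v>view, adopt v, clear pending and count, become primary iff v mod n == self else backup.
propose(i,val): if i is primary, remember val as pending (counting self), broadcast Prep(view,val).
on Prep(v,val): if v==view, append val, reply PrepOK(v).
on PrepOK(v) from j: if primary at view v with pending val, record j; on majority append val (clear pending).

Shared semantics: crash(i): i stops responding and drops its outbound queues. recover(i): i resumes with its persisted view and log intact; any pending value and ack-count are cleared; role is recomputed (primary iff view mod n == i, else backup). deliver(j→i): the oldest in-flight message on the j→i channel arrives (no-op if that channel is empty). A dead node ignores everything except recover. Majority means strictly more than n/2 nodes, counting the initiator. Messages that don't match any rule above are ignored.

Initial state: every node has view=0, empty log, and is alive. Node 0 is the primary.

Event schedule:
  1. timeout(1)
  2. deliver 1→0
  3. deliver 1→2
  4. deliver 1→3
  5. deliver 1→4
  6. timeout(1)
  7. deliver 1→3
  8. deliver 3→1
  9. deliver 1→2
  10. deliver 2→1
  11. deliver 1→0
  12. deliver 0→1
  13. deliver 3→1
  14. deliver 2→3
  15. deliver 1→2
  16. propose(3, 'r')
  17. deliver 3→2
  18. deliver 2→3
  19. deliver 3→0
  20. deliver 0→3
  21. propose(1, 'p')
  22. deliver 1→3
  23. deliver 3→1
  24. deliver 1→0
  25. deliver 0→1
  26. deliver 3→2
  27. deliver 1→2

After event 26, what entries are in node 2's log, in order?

1. timeout(1):  <1:prim v1 ->
2. deliver 1→0:  <0:back v1 ->
3. deliver 1→2:  <2:back v1 ->
4. deliver 1→3:  <3:back v1 ->
5. deliver 1→4:  <4:back v1 ->
6. timeout(1):  <1:back v2 ->
7. deliver 1→3:  <3:back v2 ->
8. deliver 3→1:  nop
9. deliver 1→2:  <2:prim v2 ->
10. deliver 2→1:  nop
11. deliver 1→0:  <0:back v2 ->
12. deliver 0→1:  nop
13. deliver 3→1:  nop
14. deliver 2→3:  nop
15. deliver 1→2:  nop
16. propose(3,'r'):  nop
17. deliver 3→2:  nop
18. deliver 2→3:  nop
19. deliver 3→0:  nop
20. deliver 0→3:  nop
21. propose(1,'p'):  nop
22. deliver 1→3:  nop
23. deliver 3→1:  nop
24. deliver 1→0:  nop
25. deliver 0→1:  nop
26. deliver 3→2:  nop

empty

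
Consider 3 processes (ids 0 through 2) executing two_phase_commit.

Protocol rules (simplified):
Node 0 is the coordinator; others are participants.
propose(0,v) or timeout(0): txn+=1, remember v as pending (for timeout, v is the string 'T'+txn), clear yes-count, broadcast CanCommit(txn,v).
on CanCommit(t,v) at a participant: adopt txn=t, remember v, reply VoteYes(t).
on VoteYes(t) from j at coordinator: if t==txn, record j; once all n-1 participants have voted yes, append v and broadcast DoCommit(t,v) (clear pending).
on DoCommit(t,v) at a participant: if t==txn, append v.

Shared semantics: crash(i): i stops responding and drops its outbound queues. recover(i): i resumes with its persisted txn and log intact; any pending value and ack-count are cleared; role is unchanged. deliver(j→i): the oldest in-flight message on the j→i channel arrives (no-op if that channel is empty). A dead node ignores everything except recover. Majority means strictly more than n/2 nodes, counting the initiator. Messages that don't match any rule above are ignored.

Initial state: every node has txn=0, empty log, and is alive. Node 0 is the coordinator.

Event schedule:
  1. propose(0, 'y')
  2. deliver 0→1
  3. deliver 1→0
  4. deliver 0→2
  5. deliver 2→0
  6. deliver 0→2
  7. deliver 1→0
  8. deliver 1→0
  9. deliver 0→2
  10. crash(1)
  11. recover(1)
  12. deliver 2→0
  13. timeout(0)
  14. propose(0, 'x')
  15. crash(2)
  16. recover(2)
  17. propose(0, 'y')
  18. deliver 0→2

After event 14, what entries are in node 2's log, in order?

y

e1 propose(0,'y'): 0[coor,t=1,-]
e2 deliver 0→1: 1[part,t=1,-]
e3 deliver 1→0: ·
e4 deliver 0→2: 2[part,t=1,-]
e5 deliver 2→0: 0[coor,t=1,y]
e6 deliver 0→2: 2[part,t=1,y]
e7 deliver 1→0: ·
e8 deliver 1→0: ·
e9 deliver 0→2: ·
e10 crash(1): 1[✗part,t=1,-]
e11 recover(1): 1[part,t=1,-]
e12 deliver 2→0: ·
e13 timeout(0): 0[coor,t=2,y]
e14 propose(0,'x'): 0[coor,t=3,y]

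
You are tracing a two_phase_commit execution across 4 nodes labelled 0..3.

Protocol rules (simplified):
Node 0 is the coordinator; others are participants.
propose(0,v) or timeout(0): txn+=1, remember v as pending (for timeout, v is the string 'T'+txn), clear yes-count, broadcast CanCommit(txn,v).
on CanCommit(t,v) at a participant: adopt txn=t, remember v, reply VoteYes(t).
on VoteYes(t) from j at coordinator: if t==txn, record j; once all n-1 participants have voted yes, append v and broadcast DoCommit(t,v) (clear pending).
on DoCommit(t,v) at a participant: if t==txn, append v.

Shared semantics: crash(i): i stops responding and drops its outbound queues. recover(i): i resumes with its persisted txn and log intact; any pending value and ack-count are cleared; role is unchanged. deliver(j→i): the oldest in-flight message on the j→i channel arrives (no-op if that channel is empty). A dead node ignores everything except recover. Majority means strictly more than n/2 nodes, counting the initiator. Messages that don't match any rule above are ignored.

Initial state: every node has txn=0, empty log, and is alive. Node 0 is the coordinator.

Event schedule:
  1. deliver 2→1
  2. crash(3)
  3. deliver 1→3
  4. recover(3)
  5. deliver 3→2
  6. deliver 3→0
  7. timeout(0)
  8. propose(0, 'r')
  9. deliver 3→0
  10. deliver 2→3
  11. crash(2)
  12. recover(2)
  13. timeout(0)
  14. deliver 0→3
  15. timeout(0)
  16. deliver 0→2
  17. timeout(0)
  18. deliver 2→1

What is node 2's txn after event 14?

step 1 deliver 2→1: —
step 2 crash(3): 3={✗part,t=0,log=-}
step 3 deliver 1→3: —
step 4 recover(3): 3={part,t=0,log=-}
step 5 deliver 3→2: —
step 6 deliver 3→0: —
step 7 timeout(0): 0={coor,t=1,log=-}
step 8 propose(0,'r'): 0={coor,t=2,log=-}
step 9 deliver 3→0: —
step 10 deliver 2→3: —
step 11 crash(2): 2={✗part,t=0,log=-}
step 12 recover(2): 2={part,t=0,log=-}
step 13 timeout(0): 0={coor,t=3,log=-}
step 14 deliver 0→3: 3={part,t=1,log=-}

0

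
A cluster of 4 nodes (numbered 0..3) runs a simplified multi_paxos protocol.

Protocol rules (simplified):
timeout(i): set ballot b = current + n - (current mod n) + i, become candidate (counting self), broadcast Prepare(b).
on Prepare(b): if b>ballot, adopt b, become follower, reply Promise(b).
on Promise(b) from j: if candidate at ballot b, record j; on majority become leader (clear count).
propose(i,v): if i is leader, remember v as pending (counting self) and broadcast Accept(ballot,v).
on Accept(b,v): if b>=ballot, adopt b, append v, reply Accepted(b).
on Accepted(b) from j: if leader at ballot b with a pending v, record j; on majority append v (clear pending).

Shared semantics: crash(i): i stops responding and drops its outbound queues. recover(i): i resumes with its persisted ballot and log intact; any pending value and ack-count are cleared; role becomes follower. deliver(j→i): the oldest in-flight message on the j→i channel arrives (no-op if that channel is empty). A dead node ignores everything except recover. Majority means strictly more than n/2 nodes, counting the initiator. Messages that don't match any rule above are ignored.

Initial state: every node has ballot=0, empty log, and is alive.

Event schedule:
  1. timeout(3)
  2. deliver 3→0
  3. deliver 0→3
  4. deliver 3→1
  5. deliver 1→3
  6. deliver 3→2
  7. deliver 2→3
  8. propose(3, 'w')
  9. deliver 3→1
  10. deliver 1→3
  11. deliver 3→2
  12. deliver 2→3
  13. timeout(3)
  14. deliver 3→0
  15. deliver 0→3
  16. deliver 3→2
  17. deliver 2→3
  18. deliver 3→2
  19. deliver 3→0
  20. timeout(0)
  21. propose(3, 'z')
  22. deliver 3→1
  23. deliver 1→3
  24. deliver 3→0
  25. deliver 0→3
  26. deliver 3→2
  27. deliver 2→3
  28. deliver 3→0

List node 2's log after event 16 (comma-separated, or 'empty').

step 1 timeout(3): 3={cand,b=7,log=-}
step 2 deliver 3→0: 0={foll,b=7,log=-}
step 3 deliver 0→3: —
step 4 deliver 3→1: 1={foll,b=7,log=-}
step 5 deliver 1→3: 3={lead,b=7,log=-}
step 6 deliver 3→2: 2={foll,b=7,log=-}
step 7 deliver 2→3: —
step 8 propose(3,'w'): —
step 9 deliver 3→1: 1={foll,b=7,log=w}
step 10 deliver 1→3: —
step 11 deliver 3→2: 2={foll,b=7,log=w}
step 12 deliver 2→3: 3={lead,b=7,log=w}
step 13 timeout(3): 3={cand,b=11,log=w}
step 14 deliver 3→0: 0={foll,b=7,log=w}
step 15 deliver 0→3: —
step 16 deliver 3→2: 2={foll,b=11,log=w}

w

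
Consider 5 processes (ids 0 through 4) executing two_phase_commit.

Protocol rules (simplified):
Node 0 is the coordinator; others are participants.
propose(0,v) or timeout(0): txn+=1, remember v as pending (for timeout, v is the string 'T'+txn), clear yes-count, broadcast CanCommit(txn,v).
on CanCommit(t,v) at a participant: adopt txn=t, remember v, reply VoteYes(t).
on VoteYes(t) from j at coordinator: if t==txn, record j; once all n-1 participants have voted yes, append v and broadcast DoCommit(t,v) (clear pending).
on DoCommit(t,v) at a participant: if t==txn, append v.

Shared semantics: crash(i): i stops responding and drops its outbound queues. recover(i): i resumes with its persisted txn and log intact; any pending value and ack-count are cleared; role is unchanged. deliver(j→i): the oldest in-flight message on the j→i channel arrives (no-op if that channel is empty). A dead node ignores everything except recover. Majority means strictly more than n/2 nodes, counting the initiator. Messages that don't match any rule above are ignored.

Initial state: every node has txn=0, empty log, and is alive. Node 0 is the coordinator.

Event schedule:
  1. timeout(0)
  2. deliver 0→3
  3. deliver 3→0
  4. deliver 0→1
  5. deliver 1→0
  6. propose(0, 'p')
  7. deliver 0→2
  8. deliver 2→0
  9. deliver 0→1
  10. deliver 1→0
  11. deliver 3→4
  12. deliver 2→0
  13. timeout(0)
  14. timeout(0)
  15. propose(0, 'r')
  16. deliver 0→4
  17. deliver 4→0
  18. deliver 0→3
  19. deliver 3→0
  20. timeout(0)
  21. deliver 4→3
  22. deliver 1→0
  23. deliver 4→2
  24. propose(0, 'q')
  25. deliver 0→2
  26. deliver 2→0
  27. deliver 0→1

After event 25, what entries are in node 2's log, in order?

empty

after 1 — timeout(0): n0:coor/t1/[-]
after 2 — deliver 0→3: n3:part/t1/[-]
after 3 — deliver 3→0: ·
after 4 — deliver 0→1: n1:part/t1/[-]
after 5 — deliver 1→0: ·
after 6 — propose(0,'p'): n0:coor/t2/[-]
after 7 — deliver 0→2: n2:part/t1/[-]
after 8 — deliver 2→0: ·
after 9 — deliver 0→1: n1:part/t2/[-]
after 10 — deliver 1→0: ·
after 11 — deliver 3→4: ·
after 12 — deliver 2→0: ·
after 13 — timeout(0): n0:coor/t3/[-]
after 14 — timeout(0): n0:coor/t4/[-]
after 15 — propose(0,'r'): n0:coor/t5/[-]
after 16 — deliver 0→4: n4:part/t1/[-]
after 17 — deliver 4→0: ·
after 18 — deliver 0→3: n3:part/t2/[-]
after 19 — deliver 3→0: ·
after 20 — timeout(0): n0:coor/t6/[-]
after 21 — deliver 4→3: ·
after 22 — deliver 1→0: ·
after 23 — deliver 4→2: ·
after 24 — propose(0,'q'): n0:coor/t7/[-]
after 25 — deliver 0→2: n2:part/t2/[-]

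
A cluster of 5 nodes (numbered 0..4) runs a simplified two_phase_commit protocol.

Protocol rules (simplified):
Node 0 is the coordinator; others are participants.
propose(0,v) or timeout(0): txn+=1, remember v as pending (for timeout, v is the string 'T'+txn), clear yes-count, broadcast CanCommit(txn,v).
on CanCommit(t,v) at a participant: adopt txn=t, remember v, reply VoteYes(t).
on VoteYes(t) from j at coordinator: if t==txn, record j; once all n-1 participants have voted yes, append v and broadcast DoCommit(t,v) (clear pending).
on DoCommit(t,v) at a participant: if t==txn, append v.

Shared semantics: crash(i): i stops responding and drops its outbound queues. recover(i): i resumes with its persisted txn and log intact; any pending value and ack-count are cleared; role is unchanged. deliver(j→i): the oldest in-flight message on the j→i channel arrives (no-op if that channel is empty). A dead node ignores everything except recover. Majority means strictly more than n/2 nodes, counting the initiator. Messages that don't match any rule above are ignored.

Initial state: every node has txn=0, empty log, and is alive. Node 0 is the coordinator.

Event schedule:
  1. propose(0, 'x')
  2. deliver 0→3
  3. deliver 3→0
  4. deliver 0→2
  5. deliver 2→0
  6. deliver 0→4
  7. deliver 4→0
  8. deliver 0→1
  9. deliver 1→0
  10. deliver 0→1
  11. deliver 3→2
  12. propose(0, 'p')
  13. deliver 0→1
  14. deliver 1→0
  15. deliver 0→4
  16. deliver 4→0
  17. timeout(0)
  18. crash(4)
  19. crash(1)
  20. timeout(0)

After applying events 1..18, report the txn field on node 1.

1. propose(0,'x'):  <0:coor t1 ->
2. deliver 0→3:  <3:part t1 ->
3. deliver 3→0:  nop
4. deliver 0→2:  <2:part t1 ->
5. deliver 2→0:  nop
6. deliver 0→4:  <4:part t1 ->
7. deliver 4→0:  nop
8. deliver 0→1:  <1:part t1 ->
9. deliver 1→0:  <0:coor t1 x>
10. deliver 0→1:  <1:part t1 x>
11. deliver 3→2:  nop
12. propose(0,'p'):  <0:coor t2 x>
13. deliver 0→1:  <1:part t2 x>
14. deliver 1→0:  nop
15. deliver 0→4:  <4:part t1 x>
16. deliver 4→0:  nop
17. timeout(0):  <0:coor t3 x>
18. crash(4):  <4:✗part t1 x>

2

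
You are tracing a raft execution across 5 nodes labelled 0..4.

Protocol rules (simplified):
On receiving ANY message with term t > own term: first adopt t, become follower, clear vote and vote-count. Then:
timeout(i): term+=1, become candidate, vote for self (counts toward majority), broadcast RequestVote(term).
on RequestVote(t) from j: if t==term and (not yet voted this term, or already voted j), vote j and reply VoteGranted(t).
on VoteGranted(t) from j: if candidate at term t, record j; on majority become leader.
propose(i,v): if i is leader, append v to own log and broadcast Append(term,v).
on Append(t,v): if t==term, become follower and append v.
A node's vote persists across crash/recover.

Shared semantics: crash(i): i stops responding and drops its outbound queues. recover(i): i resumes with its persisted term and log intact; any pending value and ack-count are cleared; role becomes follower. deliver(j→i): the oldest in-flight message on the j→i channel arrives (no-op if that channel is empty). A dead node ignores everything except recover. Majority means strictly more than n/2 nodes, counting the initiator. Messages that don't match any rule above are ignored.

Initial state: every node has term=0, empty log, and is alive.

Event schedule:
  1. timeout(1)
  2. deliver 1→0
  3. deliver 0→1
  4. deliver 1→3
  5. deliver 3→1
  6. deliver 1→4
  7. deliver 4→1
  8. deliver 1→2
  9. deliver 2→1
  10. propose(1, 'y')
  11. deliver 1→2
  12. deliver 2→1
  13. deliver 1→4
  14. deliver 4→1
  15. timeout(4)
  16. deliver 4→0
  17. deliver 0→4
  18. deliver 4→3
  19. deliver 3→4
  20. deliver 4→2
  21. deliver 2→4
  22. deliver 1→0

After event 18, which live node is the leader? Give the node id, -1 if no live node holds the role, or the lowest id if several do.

1

1. timeout(1):  <1:cand t1 ->
2. deliver 1→0:  <0:foll t1 ->
3. deliver 0→1:  nop
4. deliver 1→3:  <3:foll t1 ->
5. deliver 3→1:  <1:lead t1 ->
6. deliver 1→4:  <4:foll t1 ->
7. deliver 4→1:  nop
8. deliver 1→2:  <2:foll t1 ->
9. deliver 2→1:  nop
10. propose(1,'y'):  <1:lead t1 y>
11. deliver 1→2:  <2:foll t1 y>
12. deliver 2→1:  nop
13. deliver 1→4:  <4:foll t1 y>
14. deliver 4→1:  nop
15. timeout(4):  <4:cand t2 y>
16. deliver 4→0:  <0:foll t2 ->
17. deliver 0→4:  nop
18. deliver 4→3:  <3:foll t2 ->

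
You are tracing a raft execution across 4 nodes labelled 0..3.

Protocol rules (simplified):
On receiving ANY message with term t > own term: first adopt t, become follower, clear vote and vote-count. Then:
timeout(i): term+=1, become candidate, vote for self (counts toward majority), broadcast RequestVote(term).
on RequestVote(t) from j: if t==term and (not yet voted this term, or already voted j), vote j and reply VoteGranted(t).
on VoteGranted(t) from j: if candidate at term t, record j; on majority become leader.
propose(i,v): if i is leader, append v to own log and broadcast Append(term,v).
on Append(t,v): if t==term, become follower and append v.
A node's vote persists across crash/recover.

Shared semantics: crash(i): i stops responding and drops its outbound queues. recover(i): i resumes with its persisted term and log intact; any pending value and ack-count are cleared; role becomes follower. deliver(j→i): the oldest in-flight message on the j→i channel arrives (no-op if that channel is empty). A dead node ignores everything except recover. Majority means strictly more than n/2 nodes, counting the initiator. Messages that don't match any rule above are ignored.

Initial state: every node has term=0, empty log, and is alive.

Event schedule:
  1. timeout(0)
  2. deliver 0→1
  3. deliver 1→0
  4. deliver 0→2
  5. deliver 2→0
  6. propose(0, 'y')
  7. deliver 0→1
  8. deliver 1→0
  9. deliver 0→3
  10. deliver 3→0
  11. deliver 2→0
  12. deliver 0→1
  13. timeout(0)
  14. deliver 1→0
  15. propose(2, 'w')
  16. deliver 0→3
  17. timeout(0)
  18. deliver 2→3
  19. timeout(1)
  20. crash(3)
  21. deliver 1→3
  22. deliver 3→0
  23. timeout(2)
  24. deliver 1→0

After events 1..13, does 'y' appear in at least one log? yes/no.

1. timeout(0):  <0:cand t1 ->
2. deliver 0→1:  <1:foll t1 ->
3. deliver 1→0:  nop
4. deliver 0→2:  <2:foll t1 ->
5. deliver 2→0:  <0:lead t1 ->
6. propose(0,'y'):  <0:lead t1 y>
7. deliver 0→1:  <1:foll t1 y>
8. deliver 1→0:  nop
9. deliver 0→3:  <3:foll t1 ->
10. deliver 3→0:  nop
11. deliver 2→0:  nop
12. deliver 0→1:  nop
13. timeout(0):  <0:cand t2 y>

yes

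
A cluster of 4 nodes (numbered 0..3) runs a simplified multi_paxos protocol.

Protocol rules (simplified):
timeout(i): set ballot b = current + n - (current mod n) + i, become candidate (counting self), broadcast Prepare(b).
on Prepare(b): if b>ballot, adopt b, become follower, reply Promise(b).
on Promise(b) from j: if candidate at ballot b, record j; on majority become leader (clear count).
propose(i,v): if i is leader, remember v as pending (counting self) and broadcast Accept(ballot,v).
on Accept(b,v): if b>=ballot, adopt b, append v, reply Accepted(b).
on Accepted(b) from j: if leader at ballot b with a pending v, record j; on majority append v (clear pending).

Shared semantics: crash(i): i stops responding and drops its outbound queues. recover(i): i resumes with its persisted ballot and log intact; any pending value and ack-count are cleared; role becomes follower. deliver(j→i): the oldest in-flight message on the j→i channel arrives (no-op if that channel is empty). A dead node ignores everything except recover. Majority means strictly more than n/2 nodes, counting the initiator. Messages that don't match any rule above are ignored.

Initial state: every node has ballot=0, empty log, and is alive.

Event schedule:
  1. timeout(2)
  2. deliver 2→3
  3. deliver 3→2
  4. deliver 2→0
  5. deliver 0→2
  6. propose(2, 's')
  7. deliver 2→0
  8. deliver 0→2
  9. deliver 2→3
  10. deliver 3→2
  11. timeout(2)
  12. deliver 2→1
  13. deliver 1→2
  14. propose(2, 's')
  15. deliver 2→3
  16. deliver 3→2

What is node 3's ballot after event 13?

e1 timeout(2): 2[cand,b=6,-]
e2 deliver 2→3: 3[foll,b=6,-]
e3 deliver 3→2: ·
e4 deliver 2→0: 0[foll,b=6,-]
e5 deliver 0→2: 2[lead,b=6,-]
e6 propose(2,'s'): ·
e7 deliver 2→0: 0[foll,b=6,s]
e8 deliver 0→2: ·
e9 deliver 2→3: 3[foll,b=6,s]
e10 deliver 3→2: 2[lead,b=6,s]
e11 timeout(2): 2[cand,b=10,s]
e12 deliver 2→1: 1[foll,b=6,-]
e13 deliver 1→2: ·

6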